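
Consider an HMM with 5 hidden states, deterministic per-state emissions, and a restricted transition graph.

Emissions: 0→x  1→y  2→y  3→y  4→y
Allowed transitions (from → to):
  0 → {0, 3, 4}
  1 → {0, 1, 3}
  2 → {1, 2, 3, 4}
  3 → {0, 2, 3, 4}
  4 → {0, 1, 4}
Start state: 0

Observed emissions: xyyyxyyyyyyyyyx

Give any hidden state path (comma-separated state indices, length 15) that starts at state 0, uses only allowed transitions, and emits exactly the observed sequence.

  t0 'x' -> {0}, take 0 (start)
  t1 'y' -> {1,2,3,4}, take 3 (0->3 ok)
  t2 'y' -> {1,2,3,4}, take 3 (3->3 ok)
  t3 'y' -> {1,2,3,4}, take 4 (3->4 ok)
  t4 'x' -> {0}, take 0 (4->0 ok)
  t5 'y' -> {1,2,3,4}, take 3 (0->3 ok)
  t6 'y' -> {1,2,3,4}, take 2 (3->2 ok)
  t7 'y' -> {1,2,3,4}, take 3 (2->3 ok)
  t8 'y' -> {1,2,3,4}, take 2 (3->2 ok)
  t9 'y' -> {1,2,3,4}, take 4 (2->4 ok)
  t10 'y' -> {1,2,3,4}, take 4 (4->4 ok)
  t11 'y' -> {1,2,3,4}, take 1 (4->1 ok)
  t12 'y' -> {1,2,3,4}, take 1 (1->1 ok)
  t13 'y' -> {1,2,3,4}, take 1 (1->1 ok)
  t14 'x' -> {0}, take 0 (1->0 ok)

0,3,3,4,0,3,2,3,2,4,4,1,1,1,0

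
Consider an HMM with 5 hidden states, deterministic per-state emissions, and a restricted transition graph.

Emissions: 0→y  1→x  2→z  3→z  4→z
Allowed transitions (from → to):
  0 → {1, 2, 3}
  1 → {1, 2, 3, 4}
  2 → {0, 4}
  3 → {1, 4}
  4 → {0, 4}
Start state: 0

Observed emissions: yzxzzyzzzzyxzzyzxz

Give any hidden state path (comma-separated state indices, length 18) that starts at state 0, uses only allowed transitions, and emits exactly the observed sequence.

0,3,1,2,4,0,3,4,4,4,0,1,3,4,0,3,1,3

  pos 0: y in {0}, choose 0; start
  pos 1: z in {2,3,4}, choose 3; 0->3 ok
  pos 2: x in {1}, choose 1; 3->1 ok
  pos 3: z in {2,3,4}, choose 2; 1->2 ok
  pos 4: z in {2,3,4}, choose 4; 2->4 ok
  pos 5: y in {0}, choose 0; 4->0 ok
  pos 6: z in {2,3,4}, choose 3; 0->3 ok
  pos 7: z in {2,3,4}, choose 4; 3->4 ok
  pos 8: z in {2,3,4}, choose 4; 4->4 ok
  pos 9: z in {2,3,4}, choose 4; 4->4 ok
  pos 10: y in {0}, choose 0; 4->0 ok
  pos 11: x in {1}, choose 1; 0->1 ok
  pos 12: z in {2,3,4}, choose 3; 1->3 ok
  pos 13: z in {2,3,4}, choose 4; 3->4 ok
  pos 14: y in {0}, choose 0; 4->0 ok
  pos 15: z in {2,3,4}, choose 3; 0->3 ok
  pos 16: x in {1}, choose 1; 3->1 ok
  pos 17: z in {2,3,4}, choose 3; 1->3 ok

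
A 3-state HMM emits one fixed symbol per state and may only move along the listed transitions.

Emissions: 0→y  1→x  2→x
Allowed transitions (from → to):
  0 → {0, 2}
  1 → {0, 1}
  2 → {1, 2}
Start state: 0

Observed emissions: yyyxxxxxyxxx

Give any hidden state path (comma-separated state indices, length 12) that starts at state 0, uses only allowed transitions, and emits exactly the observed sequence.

0,0,0,2,2,2,1,1,0,2,2,1

  t0 'y' -> {0}, take 0 (start)
  t1 'y' -> {0}, take 0 (0->0 ok)
  t2 'y' -> {0}, take 0 (0->0 ok)
  t3 'x' -> {1,2}, take 2 (0->2 ok)
  t4 'x' -> {1,2}, take 2 (2->2 ok)
  t5 'x' -> {1,2}, take 2 (2->2 ok)
  t6 'x' -> {1,2}, take 1 (2->1 ok)
  t7 'x' -> {1,2}, take 1 (1->1 ok)
  t8 'y' -> {0}, take 0 (1->0 ok)
  t9 'x' -> {1,2}, take 2 (0->2 ok)
  t10 'x' -> {1,2}, take 2 (2->2 ok)
  t11 'x' -> {1,2}, take 1 (2->1 ok)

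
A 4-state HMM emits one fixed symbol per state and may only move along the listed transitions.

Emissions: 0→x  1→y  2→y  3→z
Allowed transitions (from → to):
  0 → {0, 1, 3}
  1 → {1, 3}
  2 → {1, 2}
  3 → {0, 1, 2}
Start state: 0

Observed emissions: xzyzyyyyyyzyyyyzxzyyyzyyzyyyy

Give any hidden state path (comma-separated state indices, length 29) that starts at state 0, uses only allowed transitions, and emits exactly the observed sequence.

0,3,1,3,2,2,2,2,2,1,3,1,1,1,1,3,0,3,1,1,1,3,2,1,3,2,2,2,1

  pos 0: x in {0}, choose 0; start
  pos 1: z in {3}, choose 3; 0->3 ok
  pos 2: y in {1,2}, choose 1; 3->1 ok
  pos 3: z in {3}, choose 3; 1->3 ok
  pos 4: y in {1,2}, choose 2; 3->2 ok
  pos 5: y in {1,2}, choose 2; 2->2 ok
  pos 6: y in {1,2}, choose 2; 2->2 ok
  pos 7: y in {1,2}, choose 2; 2->2 ok
  pos 8: y in {1,2}, choose 2; 2->2 ok
  pos 9: y in {1,2}, choose 1; 2->1 ok
  pos 10: z in {3}, choose 3; 1->3 ok
  pos 11: y in {1,2}, choose 1; 3->1 ok
  pos 12: y in {1,2}, choose 1; 1->1 ok
  pos 13: y in {1,2}, choose 1; 1->1 ok
  pos 14: y in {1,2}, choose 1; 1->1 ok
  pos 15: z in {3}, choose 3; 1->3 ok
  pos 16: x in {0}, choose 0; 3->0 ok
  pos 17: z in {3}, choose 3; 0->3 ok
  pos 18: y in {1,2}, choose 1; 3->1 ok
  pos 19: y in {1,2}, choose 1; 1->1 ok
  pos 20: y in {1,2}, choose 1; 1->1 ok
  pos 21: z in {3}, choose 3; 1->3 ok
  pos 22: y in {1,2}, choose 2; 3->2 ok
  pos 23: y in {1,2}, choose 1; 2->1 ok
  pos 24: z in {3}, choose 3; 1->3 ok
  pos 25: y in {1,2}, choose 2; 3->2 ok
  pos 26: y in {1,2}, choose 2; 2->2 ok
  pos 27: y in {1,2}, choose 2; 2->2 ok
  pos 28: y in {1,2}, choose 1; 2->1 ok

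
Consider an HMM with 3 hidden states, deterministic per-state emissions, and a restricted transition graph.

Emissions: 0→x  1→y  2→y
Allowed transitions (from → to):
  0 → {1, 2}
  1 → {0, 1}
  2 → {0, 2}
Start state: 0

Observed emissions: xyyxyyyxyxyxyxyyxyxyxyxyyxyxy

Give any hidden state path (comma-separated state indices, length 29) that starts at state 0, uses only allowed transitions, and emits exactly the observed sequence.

0,2,2,0,1,1,1,0,1,0,1,0,1,0,2,2,0,1,0,1,0,1,0,2,2,0,1,0,2

  t0 'x' -> {0}, take 0 (start)
  t1 'y' -> {1,2}, take 2 (0->2 ok)
  t2 'y' -> {1,2}, take 2 (2->2 ok)
  t3 'x' -> {0}, take 0 (2->0 ok)
  t4 'y' -> {1,2}, take 1 (0->1 ok)
  t5 'y' -> {1,2}, take 1 (1->1 ok)
  t6 'y' -> {1,2}, take 1 (1->1 ok)
  t7 'x' -> {0}, take 0 (1->0 ok)
  t8 'y' -> {1,2}, take 1 (0->1 ok)
  t9 'x' -> {0}, take 0 (1->0 ok)
  t10 'y' -> {1,2}, take 1 (0->1 ok)
  t11 'x' -> {0}, take 0 (1->0 ok)
  t12 'y' -> {1,2}, take 1 (0->1 ok)
  t13 'x' -> {0}, take 0 (1->0 ok)
  t14 'y' -> {1,2}, take 2 (0->2 ok)
  t15 'y' -> {1,2}, take 2 (2->2 ok)
  t16 'x' -> {0}, take 0 (2->0 ok)
  t17 'y' -> {1,2}, take 1 (0->1 ok)
  t18 'x' -> {0}, take 0 (1->0 ok)
  t19 'y' -> {1,2}, take 1 (0->1 ok)
  t20 'x' -> {0}, take 0 (1->0 ok)
  t21 'y' -> {1,2}, take 1 (0->1 ok)
  t22 'x' -> {0}, take 0 (1->0 ok)
  t23 'y' -> {1,2}, take 2 (0->2 ok)
  t24 'y' -> {1,2}, take 2 (2->2 ok)
  t25 'x' -> {0}, take 0 (2->0 ok)
  t26 'y' -> {1,2}, take 1 (0->1 ok)
  t27 'x' -> {0}, take 0 (1->0 ok)
  t28 'y' -> {1,2}, take 2 (0->2 ok)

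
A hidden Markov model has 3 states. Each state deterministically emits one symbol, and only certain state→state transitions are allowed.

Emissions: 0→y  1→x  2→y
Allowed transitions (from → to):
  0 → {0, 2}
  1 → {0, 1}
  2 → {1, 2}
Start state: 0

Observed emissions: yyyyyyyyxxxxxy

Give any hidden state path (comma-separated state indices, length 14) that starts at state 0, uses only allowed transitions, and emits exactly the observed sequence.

  t0 'y' -> {0,2}, take 0 (start)
  t1 'y' -> {0,2}, take 0 (0->0 ok)
  t2 'y' -> {0,2}, take 0 (0->0 ok)
  t3 'y' -> {0,2}, take 0 (0->0 ok)
  t4 'y' -> {0,2}, take 0 (0->0 ok)
  t5 'y' -> {0,2}, take 2 (0->2 ok)
  t6 'y' -> {0,2}, take 2 (2->2 ok)
  t7 'y' -> {0,2}, take 2 (2->2 ok)
  t8 'x' -> {1}, take 1 (2->1 ok)
  t9 'x' -> {1}, take 1 (1->1 ok)
  t10 'x' -> {1}, take 1 (1->1 ok)
  t11 'x' -> {1}, take 1 (1->1 ok)
  t12 'x' -> {1}, take 1 (1->1 ok)
  t13 'y' -> {0,2}, take 0 (1->0 ok)

0,0,0,0,0,2,2,2,1,1,1,1,1,0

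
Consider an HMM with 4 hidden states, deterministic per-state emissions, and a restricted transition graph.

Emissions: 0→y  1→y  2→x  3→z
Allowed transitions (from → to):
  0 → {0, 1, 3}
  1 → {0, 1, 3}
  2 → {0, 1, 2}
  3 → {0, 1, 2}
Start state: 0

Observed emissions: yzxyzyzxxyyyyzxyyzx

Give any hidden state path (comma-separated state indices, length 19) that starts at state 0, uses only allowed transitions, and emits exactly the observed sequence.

  0: obs=y cand={0,1} pick 0 [start]
  1: obs=z cand={3} pick 3 [0->3 ok]
  2: obs=x cand={2} pick 2 [3->2 ok]
  3: obs=y cand={0,1} pick 0 [2->0 ok]
  4: obs=z cand={3} pick 3 [0->3 ok]
  5: obs=y cand={0,1} pick 0 [3->0 ok]
  6: obs=z cand={3} pick 3 [0->3 ok]
  7: obs=x cand={2} pick 2 [3->2 ok]
  8: obs=x cand={2} pick 2 [2->2 ok]
  9: obs=y cand={0,1} pick 1 [2->1 ok]
  10: obs=y cand={0,1} pick 0 [1->0 ok]
  11: obs=y cand={0,1} pick 1 [0->1 ok]
  12: obs=y cand={0,1} pick 1 [1->1 ok]
  13: obs=z cand={3} pick 3 [1->3 ok]
  14: obs=x cand={2} pick 2 [3->2 ok]
  15: obs=y cand={0,1} pick 0 [2->0 ok]
  16: obs=y cand={0,1} pick 0 [0->0 ok]
  17: obs=z cand={3} pick 3 [0->3 ok]
  18: obs=x cand={2} pick 2 [3->2 ok]

0,3,2,0,3,0,3,2,2,1,0,1,1,3,2,0,0,3,2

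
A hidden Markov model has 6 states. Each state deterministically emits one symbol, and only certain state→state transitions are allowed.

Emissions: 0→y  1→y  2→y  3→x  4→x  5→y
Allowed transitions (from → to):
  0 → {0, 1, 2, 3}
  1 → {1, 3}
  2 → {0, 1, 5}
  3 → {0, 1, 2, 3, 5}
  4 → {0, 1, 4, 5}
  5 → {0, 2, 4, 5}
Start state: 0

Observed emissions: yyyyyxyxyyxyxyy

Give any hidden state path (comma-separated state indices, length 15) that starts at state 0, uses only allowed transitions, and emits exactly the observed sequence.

0,2,0,1,1,3,1,3,2,1,3,1,3,2,1

  t0 'y' -> {0,1,2,5}, take 0 (start)
  t1 'y' -> {0,1,2,5}, take 2 (0->2 ok)
  t2 'y' -> {0,1,2,5}, take 0 (2->0 ok)
  t3 'y' -> {0,1,2,5}, take 1 (0->1 ok)
  t4 'y' -> {0,1,2,5}, take 1 (1->1 ok)
  t5 'x' -> {3,4}, take 3 (1->3 ok)
  t6 'y' -> {0,1,2,5}, take 1 (3->1 ok)
  t7 'x' -> {3,4}, take 3 (1->3 ok)
  t8 'y' -> {0,1,2,5}, take 2 (3->2 ok)
  t9 'y' -> {0,1,2,5}, take 1 (2->1 ok)
  t10 'x' -> {3,4}, take 3 (1->3 ok)
  t11 'y' -> {0,1,2,5}, take 1 (3->1 ok)
  t12 'x' -> {3,4}, take 3 (1->3 ok)
  t13 'y' -> {0,1,2,5}, take 2 (3->2 ok)
  t14 'y' -> {0,1,2,5}, take 1 (2->1 ok)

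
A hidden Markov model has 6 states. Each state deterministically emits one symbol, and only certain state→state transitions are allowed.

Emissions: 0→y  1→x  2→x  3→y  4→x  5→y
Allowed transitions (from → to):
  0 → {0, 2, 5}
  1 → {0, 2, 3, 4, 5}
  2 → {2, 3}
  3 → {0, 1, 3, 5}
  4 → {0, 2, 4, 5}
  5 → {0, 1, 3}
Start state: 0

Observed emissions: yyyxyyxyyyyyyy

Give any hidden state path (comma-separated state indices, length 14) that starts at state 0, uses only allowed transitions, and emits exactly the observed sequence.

  t0 'y' -> {0,3,5}, take 0 (start)
  t1 'y' -> {0,3,5}, take 5 (0->5 ok)
  t2 'y' -> {0,3,5}, take 0 (5->0 ok)
  t3 'x' -> {1,2,4}, take 2 (0->2 ok)
  t4 'y' -> {0,3,5}, take 3 (2->3 ok)
  t5 'y' -> {0,3,5}, take 0 (3->0 ok)
  t6 'x' -> {1,2,4}, take 2 (0->2 ok)
  t7 'y' -> {0,3,5}, take 3 (2->3 ok)
  t8 'y' -> {0,3,5}, take 5 (3->5 ok)
  t9 'y' -> {0,3,5}, take 3 (5->3 ok)
  t10 'y' -> {0,3,5}, take 0 (3->0 ok)
  t11 'y' -> {0,3,5}, take 5 (0->5 ok)
  t12 'y' -> {0,3,5}, take 0 (5->0 ok)
  t13 'y' -> {0,3,5}, take 5 (0->5 ok)

0,5,0,2,3,0,2,3,5,3,0,5,0,5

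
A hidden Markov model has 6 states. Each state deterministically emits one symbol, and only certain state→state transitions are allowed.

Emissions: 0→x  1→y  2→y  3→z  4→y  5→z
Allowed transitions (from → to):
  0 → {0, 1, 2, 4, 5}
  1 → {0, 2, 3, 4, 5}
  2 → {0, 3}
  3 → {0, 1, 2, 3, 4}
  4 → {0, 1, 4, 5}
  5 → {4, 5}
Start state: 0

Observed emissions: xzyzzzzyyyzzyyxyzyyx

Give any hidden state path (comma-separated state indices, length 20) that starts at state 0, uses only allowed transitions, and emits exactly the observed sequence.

0,5,4,5,5,5,5,4,1,4,5,5,4,4,0,1,3,1,2,0

  t0 'x' -> {0}, take 0 (start)
  t1 'z' -> {3,5}, take 5 (0->5 ok)
  t2 'y' -> {1,2,4}, take 4 (5->4 ok)
  t3 'z' -> {3,5}, take 5 (4->5 ok)
  t4 'z' -> {3,5}, take 5 (5->5 ok)
  t5 'z' -> {3,5}, take 5 (5->5 ok)
  t6 'z' -> {3,5}, take 5 (5->5 ok)
  t7 'y' -> {1,2,4}, take 4 (5->4 ok)
  t8 'y' -> {1,2,4}, take 1 (4->1 ok)
  t9 'y' -> {1,2,4}, take 4 (1->4 ok)
  t10 'z' -> {3,5}, take 5 (4->5 ok)
  t11 'z' -> {3,5}, take 5 (5->5 ok)
  t12 'y' -> {1,2,4}, take 4 (5->4 ok)
  t13 'y' -> {1,2,4}, take 4 (4->4 ok)
  t14 'x' -> {0}, take 0 (4->0 ok)
  t15 'y' -> {1,2,4}, take 1 (0->1 ok)
  t16 'z' -> {3,5}, take 3 (1->3 ok)
  t17 'y' -> {1,2,4}, take 1 (3->1 ok)
  t18 'y' -> {1,2,4}, take 2 (1->2 ok)
  t19 'x' -> {0}, take 0 (2->0 ok)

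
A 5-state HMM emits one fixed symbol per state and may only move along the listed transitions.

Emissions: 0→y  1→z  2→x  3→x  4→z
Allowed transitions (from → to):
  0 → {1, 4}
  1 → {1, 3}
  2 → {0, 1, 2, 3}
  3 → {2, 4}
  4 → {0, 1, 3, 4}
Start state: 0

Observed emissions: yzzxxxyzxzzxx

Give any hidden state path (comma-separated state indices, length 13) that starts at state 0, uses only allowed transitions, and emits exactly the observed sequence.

  pos 0: y in {0}, choose 0; start
  pos 1: z in {1,4}, choose 1; 0->1 ok
  pos 2: z in {1,4}, choose 1; 1->1 ok
  pos 3: x in {2,3}, choose 3; 1->3 ok
  pos 4: x in {2,3}, choose 2; 3->2 ok
  pos 5: x in {2,3}, choose 2; 2->2 ok
  pos 6: y in {0}, choose 0; 2->0 ok
  pos 7: z in {1,4}, choose 4; 0->4 ok
  pos 8: x in {2,3}, choose 3; 4->3 ok
  pos 9: z in {1,4}, choose 4; 3->4 ok
  pos 10: z in {1,4}, choose 1; 4->1 ok
  pos 11: x in {2,3}, choose 3; 1->3 ok
  pos 12: x in {2,3}, choose 2; 3->2 ok

0,1,1,3,2,2,0,4,3,4,1,3,2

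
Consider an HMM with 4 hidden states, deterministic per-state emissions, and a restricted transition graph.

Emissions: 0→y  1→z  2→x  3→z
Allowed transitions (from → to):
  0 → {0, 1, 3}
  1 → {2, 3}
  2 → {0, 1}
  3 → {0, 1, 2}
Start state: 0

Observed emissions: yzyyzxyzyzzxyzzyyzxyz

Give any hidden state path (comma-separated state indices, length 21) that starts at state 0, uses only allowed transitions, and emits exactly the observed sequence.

0,3,0,0,1,2,0,3,0,3,1,2,0,1,3,0,0,1,2,0,3

  pos 0: y in {0}, choose 0; start
  pos 1: z in {1,3}, choose 3; 0->3 ok
  pos 2: y in {0}, choose 0; 3->0 ok
  pos 3: y in {0}, choose 0; 0->0 ok
  pos 4: z in {1,3}, choose 1; 0->1 ok
  pos 5: x in {2}, choose 2; 1->2 ok
  pos 6: y in {0}, choose 0; 2->0 ok
  pos 7: z in {1,3}, choose 3; 0->3 ok
  pos 8: y in {0}, choose 0; 3->0 ok
  pos 9: z in {1,3}, choose 3; 0->3 ok
  pos 10: z in {1,3}, choose 1; 3->1 ok
  pos 11: x in {2}, choose 2; 1->2 ok
  pos 12: y in {0}, choose 0; 2->0 ok
  pos 13: z in {1,3}, choose 1; 0->1 ok
  pos 14: z in {1,3}, choose 3; 1->3 ok
  pos 15: y in {0}, choose 0; 3->0 ok
  pos 16: y in {0}, choose 0; 0->0 ok
  pos 17: z in {1,3}, choose 1; 0->1 ok
  pos 18: x in {2}, choose 2; 1->2 ok
  pos 19: y in {0}, choose 0; 2->0 ok
  pos 20: z in {1,3}, choose 3; 0->3 ok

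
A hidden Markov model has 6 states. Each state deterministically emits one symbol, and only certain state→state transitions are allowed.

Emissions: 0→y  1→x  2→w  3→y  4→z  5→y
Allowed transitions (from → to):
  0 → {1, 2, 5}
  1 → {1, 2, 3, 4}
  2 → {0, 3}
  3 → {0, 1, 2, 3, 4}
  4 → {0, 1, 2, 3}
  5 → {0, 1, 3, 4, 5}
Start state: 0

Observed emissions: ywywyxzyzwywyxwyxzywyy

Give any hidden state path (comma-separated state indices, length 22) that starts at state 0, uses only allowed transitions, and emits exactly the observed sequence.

  [0] y  {0,3,5}  => 0  start
  [1] w  {2}  => 2  0->2 ok
  [2] y  {0,3,5}  => 0  2->0 ok
  [3] w  {2}  => 2  0->2 ok
  [4] y  {0,3,5}  => 0  2->0 ok
  [5] x  {1}  => 1  0->1 ok
  [6] z  {4}  => 4  1->4 ok
  [7] y  {0,3,5}  => 3  4->3 ok
  [8] z  {4}  => 4  3->4 ok
  [9] w  {2}  => 2  4->2 ok
  [10] y  {0,3,5}  => 0  2->0 ok
  [11] w  {2}  => 2  0->2 ok
  [12] y  {0,3,5}  => 0  2->0 ok
  [13] x  {1}  => 1  0->1 ok
  [14] w  {2}  => 2  1->2 ok
  [15] y  {0,3,5}  => 0  2->0 ok
  [16] x  {1}  => 1  0->1 ok
  [17] z  {4}  => 4  1->4 ok
  [18] y  {0,3,5}  => 0  4->0 ok
  [19] w  {2}  => 2  0->2 ok
  [20] y  {0,3,5}  => 0  2->0 ok
  [21] y  {0,3,5}  => 5  0->5 ok

0,2,0,2,0,1,4,3,4,2,0,2,0,1,2,0,1,4,0,2,0,5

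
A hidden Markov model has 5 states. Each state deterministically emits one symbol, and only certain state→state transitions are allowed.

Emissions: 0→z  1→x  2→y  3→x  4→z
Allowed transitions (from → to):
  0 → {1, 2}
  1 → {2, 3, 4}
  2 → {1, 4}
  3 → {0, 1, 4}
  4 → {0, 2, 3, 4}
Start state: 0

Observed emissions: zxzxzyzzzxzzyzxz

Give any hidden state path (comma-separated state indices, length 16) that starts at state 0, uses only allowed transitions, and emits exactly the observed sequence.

  pos 0: z in {0,4}, choose 0; start
  pos 1: x in {1,3}, choose 1; 0->1 ok
  pos 2: z in {0,4}, choose 4; 1->4 ok
  pos 3: x in {1,3}, choose 3; 4->3 ok
  pos 4: z in {0,4}, choose 0; 3->0 ok
  pos 5: y in {2}, choose 2; 0->2 ok
  pos 6: z in {0,4}, choose 4; 2->4 ok
  pos 7: z in {0,4}, choose 4; 4->4 ok
  pos 8: z in {0,4}, choose 4; 4->4 ok
  pos 9: x in {1,3}, choose 3; 4->3 ok
  pos 10: z in {0,4}, choose 4; 3->4 ok
  pos 11: z in {0,4}, choose 4; 4->4 ok
  pos 12: y in {2}, choose 2; 4->2 ok
  pos 13: z in {0,4}, choose 4; 2->4 ok
  pos 14: x in {1,3}, choose 3; 4->3 ok
  pos 15: z in {0,4}, choose 4; 3->4 ok

0,1,4,3,0,2,4,4,4,3,4,4,2,4,3,4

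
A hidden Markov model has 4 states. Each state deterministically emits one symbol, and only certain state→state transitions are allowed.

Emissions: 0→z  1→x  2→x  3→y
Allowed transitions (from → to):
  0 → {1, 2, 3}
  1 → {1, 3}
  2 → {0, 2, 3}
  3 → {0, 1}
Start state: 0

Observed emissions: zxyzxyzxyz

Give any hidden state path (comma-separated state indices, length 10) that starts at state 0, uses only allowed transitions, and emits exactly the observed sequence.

  pos 0: z in {0}, choose 0; start
  pos 1: x in {1,2}, choose 1; 0->1 ok
  pos 2: y in {3}, choose 3; 1->3 ok
  pos 3: z in {0}, choose 0; 3->0 ok
  pos 4: x in {1,2}, choose 1; 0->1 ok
  pos 5: y in {3}, choose 3; 1->3 ok
  pos 6: z in {0}, choose 0; 3->0 ok
  pos 7: x in {1,2}, choose 2; 0->2 ok
  pos 8: y in {3}, choose 3; 2->3 ok
  pos 9: z in {0}, choose 0; 3->0 ok

0,1,3,0,1,3,0,2,3,0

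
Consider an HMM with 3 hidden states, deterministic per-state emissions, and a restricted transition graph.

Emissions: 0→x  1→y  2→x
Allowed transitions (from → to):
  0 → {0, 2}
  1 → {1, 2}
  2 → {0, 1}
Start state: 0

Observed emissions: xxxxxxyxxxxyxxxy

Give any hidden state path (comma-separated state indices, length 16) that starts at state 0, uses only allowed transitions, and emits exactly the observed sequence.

  t0 'x' -> {0,2}, take 0 (start)
  t1 'x' -> {0,2}, take 2 (0->2 ok)
  t2 'x' -> {0,2}, take 0 (2->0 ok)
  t3 'x' -> {0,2}, take 0 (0->0 ok)
  t4 'x' -> {0,2}, take 0 (0->0 ok)
  t5 'x' -> {0,2}, take 2 (0->2 ok)
  t6 'y' -> {1}, take 1 (2->1 ok)
  t7 'x' -> {0,2}, take 2 (1->2 ok)
  t8 'x' -> {0,2}, take 0 (2->0 ok)
  t9 'x' -> {0,2}, take 0 (0->0 ok)
  t10 'x' -> {0,2}, take 2 (0->2 ok)
  t11 'y' -> {1}, take 1 (2->1 ok)
  t12 'x' -> {0,2}, take 2 (1->2 ok)
  t13 'x' -> {0,2}, take 0 (2->0 ok)
  t14 'x' -> {0,2}, take 2 (0->2 ok)
  t15 'y' -> {1}, take 1 (2->1 ok)

0,2,0,0,0,2,1,2,0,0,2,1,2,0,2,1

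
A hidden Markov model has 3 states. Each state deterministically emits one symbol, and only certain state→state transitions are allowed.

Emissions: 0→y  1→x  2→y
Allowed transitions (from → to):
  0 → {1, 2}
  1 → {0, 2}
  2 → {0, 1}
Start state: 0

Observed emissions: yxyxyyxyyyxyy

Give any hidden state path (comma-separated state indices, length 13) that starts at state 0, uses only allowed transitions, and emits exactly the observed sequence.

0,1,0,1,0,2,1,2,0,2,1,2,0

  t0 'y' -> {0,2}, take 0 (start)
  t1 'x' -> {1}, take 1 (0->1 ok)
  t2 'y' -> {0,2}, take 0 (1->0 ok)
  t3 'x' -> {1}, take 1 (0->1 ok)
  t4 'y' -> {0,2}, take 0 (1->0 ok)
  t5 'y' -> {0,2}, take 2 (0->2 ok)
  t6 'x' -> {1}, take 1 (2->1 ok)
  t7 'y' -> {0,2}, take 2 (1->2 ok)
  t8 'y' -> {0,2}, take 0 (2->0 ok)
  t9 'y' -> {0,2}, take 2 (0->2 ok)
  t10 'x' -> {1}, take 1 (2->1 ok)
  t11 'y' -> {0,2}, take 2 (1->2 ok)
  t12 'y' -> {0,2}, take 0 (2->0 ok)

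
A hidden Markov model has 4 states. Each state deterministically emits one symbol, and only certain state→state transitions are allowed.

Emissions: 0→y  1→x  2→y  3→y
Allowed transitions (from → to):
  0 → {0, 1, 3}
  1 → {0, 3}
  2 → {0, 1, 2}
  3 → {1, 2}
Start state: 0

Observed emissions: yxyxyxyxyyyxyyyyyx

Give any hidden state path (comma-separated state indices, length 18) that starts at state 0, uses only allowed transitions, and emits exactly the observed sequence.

  pos 0: y in {0,2,3}, choose 0; start
  pos 1: x in {1}, choose 1; 0->1 ok
  pos 2: y in {0,2,3}, choose 3; 1->3 ok
  pos 3: x in {1}, choose 1; 3->1 ok
  pos 4: y in {0,2,3}, choose 3; 1->3 ok
  pos 5: x in {1}, choose 1; 3->1 ok
  pos 6: y in {0,2,3}, choose 3; 1->3 ok
  pos 7: x in {1}, choose 1; 3->1 ok
  pos 8: y in {0,2,3}, choose 3; 1->3 ok
  pos 9: y in {0,2,3}, choose 2; 3->2 ok
  pos 10: y in {0,2,3}, choose 0; 2->0 ok
  pos 11: x in {1}, choose 1; 0->1 ok
  pos 12: y in {0,2,3}, choose 3; 1->3 ok
  pos 13: y in {0,2,3}, choose 2; 3->2 ok
  pos 14: y in {0,2,3}, choose 0; 2->0 ok
  pos 15: y in {0,2,3}, choose 0; 0->0 ok
  pos 16: y in {0,2,3}, choose 3; 0->3 ok
  pos 17: x in {1}, choose 1; 3->1 ok

0,1,3,1,3,1,3,1,3,2,0,1,3,2,0,0,3,1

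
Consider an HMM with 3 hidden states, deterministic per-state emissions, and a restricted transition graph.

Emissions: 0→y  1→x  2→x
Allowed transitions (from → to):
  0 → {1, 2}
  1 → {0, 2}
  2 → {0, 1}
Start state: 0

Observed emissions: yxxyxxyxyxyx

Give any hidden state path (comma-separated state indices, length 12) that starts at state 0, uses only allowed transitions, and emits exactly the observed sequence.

  [0] y  {0}  => 0  start
  [1] x  {1,2}  => 2  0->2 ok
  [2] x  {1,2}  => 1  2->1 ok
  [3] y  {0}  => 0  1->0 ok
  [4] x  {1,2}  => 1  0->1 ok
  [5] x  {1,2}  => 2  1->2 ok
  [6] y  {0}  => 0  2->0 ok
  [7] x  {1,2}  => 1  0->1 ok
  [8] y  {0}  => 0  1->0 ok
  [9] x  {1,2}  => 2  0->2 ok
  [10] y  {0}  => 0  2->0 ok
  [11] x  {1,2}  => 1  0->1 ok

0,2,1,0,1,2,0,1,0,2,0,1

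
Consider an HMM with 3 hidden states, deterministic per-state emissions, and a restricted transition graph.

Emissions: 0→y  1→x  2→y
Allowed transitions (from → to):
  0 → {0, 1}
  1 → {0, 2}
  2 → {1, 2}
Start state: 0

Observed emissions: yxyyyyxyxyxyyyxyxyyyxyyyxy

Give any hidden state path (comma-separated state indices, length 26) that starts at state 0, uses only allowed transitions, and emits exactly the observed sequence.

  0: obs=y cand={0,2} pick 0 [start]
  1: obs=x cand={1} pick 1 [0->1 ok]
  2: obs=y cand={0,2} pick 2 [1->2 ok]
  3: obs=y cand={0,2} pick 2 [2->2 ok]
  4: obs=y cand={0,2} pick 2 [2->2 ok]
  5: obs=y cand={0,2} pick 2 [2->2 ok]
  6: obs=x cand={1} pick 1 [2->1 ok]
  7: obs=y cand={0,2} pick 0 [1->0 ok]
  8: obs=x cand={1} pick 1 [0->1 ok]
  9: obs=y cand={0,2} pick 2 [1->2 ok]
  10: obs=x cand={1} pick 1 [2->1 ok]
  11: obs=y cand={0,2} pick 0 [1->0 ok]
  12: obs=y cand={0,2} pick 0 [0->0 ok]
  13: obs=y cand={0,2} pick 0 [0->0 ok]
  14: obs=x cand={1} pick 1 [0->1 ok]
  15: obs=y cand={0,2} pick 2 [1->2 ok]
  16: obs=x cand={1} pick 1 [2->1 ok]
  17: obs=y cand={0,2} pick 0 [1->0 ok]
  18: obs=y cand={0,2} pick 0 [0->0 ok]
  19: obs=y cand={0,2} pick 0 [0->0 ok]
  20: obs=x cand={1} pick 1 [0->1 ok]
  21: obs=y cand={0,2} pick 2 [1->2 ok]
  22: obs=y cand={0,2} pick 2 [2->2 ok]
  23: obs=y cand={0,2} pick 2 [2->2 ok]
  24: obs=x cand={1} pick 1 [2->1 ok]
  25: obs=y cand={0,2} pick 2 [1->2 ok]

0,1,2,2,2,2,1,0,1,2,1,0,0,0,1,2,1,0,0,0,1,2,2,2,1,2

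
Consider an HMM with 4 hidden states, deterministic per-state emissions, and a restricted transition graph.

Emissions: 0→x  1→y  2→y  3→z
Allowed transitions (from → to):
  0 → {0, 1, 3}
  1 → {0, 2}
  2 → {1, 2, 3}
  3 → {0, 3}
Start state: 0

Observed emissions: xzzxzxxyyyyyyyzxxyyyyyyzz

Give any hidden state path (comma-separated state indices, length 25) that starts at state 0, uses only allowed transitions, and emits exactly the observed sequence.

  t0 'x' -> {0}, take 0 (start)
  t1 'z' -> {3}, take 3 (0->3 ok)
  t2 'z' -> {3}, take 3 (3->3 ok)
  t3 'x' -> {0}, take 0 (3->0 ok)
  t4 'z' -> {3}, take 3 (0->3 ok)
  t5 'x' -> {0}, take 0 (3->0 ok)
  t6 'x' -> {0}, take 0 (0->0 ok)
  t7 'y' -> {1,2}, take 1 (0->1 ok)
  t8 'y' -> {1,2}, take 2 (1->2 ok)
  t9 'y' -> {1,2}, take 2 (2->2 ok)
  t10 'y' -> {1,2}, take 2 (2->2 ok)
  t11 'y' -> {1,2}, take 1 (2->1 ok)
  t12 'y' -> {1,2}, take 2 (1->2 ok)
  t13 'y' -> {1,2}, take 2 (2->2 ok)
  t14 'z' -> {3}, take 3 (2->3 ok)
  t15 'x' -> {0}, take 0 (3->0 ok)
  t16 'x' -> {0}, take 0 (0->0 ok)
  t17 'y' -> {1,2}, take 1 (0->1 ok)
  t18 'y' -> {1,2}, take 2 (1->2 ok)
  t19 'y' -> {1,2}, take 2 (2->2 ok)
  t20 'y' -> {1,2}, take 2 (2->2 ok)
  t21 'y' -> {1,2}, take 2 (2->2 ok)
  t22 'y' -> {1,2}, take 2 (2->2 ok)
  t23 'z' -> {3}, take 3 (2->3 ok)
  t24 'z' -> {3}, take 3 (3->3 ok)

0,3,3,0,3,0,0,1,2,2,2,1,2,2,3,0,0,1,2,2,2,2,2,3,3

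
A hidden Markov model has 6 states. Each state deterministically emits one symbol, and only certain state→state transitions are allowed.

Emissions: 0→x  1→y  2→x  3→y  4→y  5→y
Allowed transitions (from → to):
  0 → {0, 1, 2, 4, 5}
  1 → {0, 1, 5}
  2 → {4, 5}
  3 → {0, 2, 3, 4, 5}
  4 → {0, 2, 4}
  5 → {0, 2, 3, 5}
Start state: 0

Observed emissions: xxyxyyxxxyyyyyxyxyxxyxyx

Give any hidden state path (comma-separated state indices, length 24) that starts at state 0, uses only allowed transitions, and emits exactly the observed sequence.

  0: obs=x cand={0,2} pick 0 [start]
  1: obs=x cand={0,2} pick 0 [0->0 ok]
  2: obs=y cand={1,3,4,5} pick 5 [0->5 ok]
  3: obs=x cand={0,2} pick 0 [5->0 ok]
  4: obs=y cand={1,3,4,5} pick 4 [0->4 ok]
  5: obs=y cand={1,3,4,5} pick 4 [4->4 ok]
  6: obs=x cand={0,2} pick 0 [4->0 ok]
  7: obs=x cand={0,2} pick 0 [0->0 ok]
  8: obs=x cand={0,2} pick 0 [0->0 ok]
  9: obs=y cand={1,3,4,5} pick 4 [0->4 ok]
  10: obs=y cand={1,3,4,5} pick 4 [4->4 ok]
  11: obs=y cand={1,3,4,5} pick 4 [4->4 ok]
  12: obs=y cand={1,3,4,5} pick 4 [4->4 ok]
  13: obs=y cand={1,3,4,5} pick 4 [4->4 ok]
  14: obs=x cand={0,2} pick 2 [4->2 ok]
  15: obs=y cand={1,3,4,5} pick 4 [2->4 ok]
  16: obs=x cand={0,2} pick 0 [4->0 ok]
  17: obs=y cand={1,3,4,5} pick 4 [0->4 ok]
  18: obs=x cand={0,2} pick 0 [4->0 ok]
  19: obs=x cand={0,2} pick 0 [0->0 ok]
  20: obs=y cand={1,3,4,5} pick 5 [0->5 ok]
  21: obs=x cand={0,2} pick 0 [5->0 ok]
  22: obs=y cand={1,3,4,5} pick 4 [0->4 ok]
  23: obs=x cand={0,2} pick 0 [4->0 ok]

0,0,5,0,4,4,0,0,0,4,4,4,4,4,2,4,0,4,0,0,5,0,4,0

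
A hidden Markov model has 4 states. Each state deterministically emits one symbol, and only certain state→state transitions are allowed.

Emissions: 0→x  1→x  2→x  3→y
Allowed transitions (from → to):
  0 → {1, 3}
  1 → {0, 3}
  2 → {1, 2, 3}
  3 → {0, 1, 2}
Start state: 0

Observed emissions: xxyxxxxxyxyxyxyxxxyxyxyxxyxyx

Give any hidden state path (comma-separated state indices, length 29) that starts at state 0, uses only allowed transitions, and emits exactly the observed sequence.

  pos 0: x in {0,1,2}, choose 0; start
  pos 1: x in {0,1,2}, choose 1; 0->1 ok
  pos 2: y in {3}, choose 3; 1->3 ok
  pos 3: x in {0,1,2}, choose 1; 3->1 ok
  pos 4: x in {0,1,2}, choose 0; 1->0 ok
  pos 5: x in {0,1,2}, choose 1; 0->1 ok
  pos 6: x in {0,1,2}, choose 0; 1->0 ok
  pos 7: x in {0,1,2}, choose 1; 0->1 ok
  pos 8: y in {3}, choose 3; 1->3 ok
  pos 9: x in {0,1,2}, choose 0; 3->0 ok
  pos 10: y in {3}, choose 3; 0->3 ok
  pos 11: x in {0,1,2}, choose 2; 3->2 ok
  pos 12: y in {3}, choose 3; 2->3 ok
  pos 13: x in {0,1,2}, choose 2; 3->2 ok
  pos 14: y in {3}, choose 3; 2->3 ok
  pos 15: x in {0,1,2}, choose 0; 3->0 ok
  pos 16: x in {0,1,2}, choose 1; 0->1 ok
  pos 17: x in {0,1,2}, choose 0; 1->0 ok
  pos 18: y in {3}, choose 3; 0->3 ok
  pos 19: x in {0,1,2}, choose 2; 3->2 ok
  pos 20: y in {3}, choose 3; 2->3 ok
  pos 21: x in {0,1,2}, choose 1; 3->1 ok
  pos 22: y in {3}, choose 3; 1->3 ok
  pos 23: x in {0,1,2}, choose 0; 3->0 ok
  pos 24: x in {0,1,2}, choose 1; 0->1 ok
  pos 25: y in {3}, choose 3; 1->3 ok
  pos 26: x in {0,1,2}, choose 1; 3->1 ok
  pos 27: y in {3}, choose 3; 1->3 ok
  pos 28: x in {0,1,2}, choose 1; 3->1 ok

0,1,3,1,0,1,0,1,3,0,3,2,3,2,3,0,1,0,3,2,3,1,3,0,1,3,1,3,1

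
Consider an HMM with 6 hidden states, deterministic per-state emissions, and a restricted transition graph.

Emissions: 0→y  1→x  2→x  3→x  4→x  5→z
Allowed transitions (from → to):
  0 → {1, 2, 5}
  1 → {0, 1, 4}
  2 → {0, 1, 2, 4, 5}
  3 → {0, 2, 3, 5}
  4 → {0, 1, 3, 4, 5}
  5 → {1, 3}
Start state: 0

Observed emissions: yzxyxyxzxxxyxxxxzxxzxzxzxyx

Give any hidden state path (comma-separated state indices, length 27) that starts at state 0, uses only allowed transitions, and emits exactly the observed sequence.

0,5,1,0,1,0,2,5,1,1,1,0,2,4,4,3,5,1,4,5,3,5,3,5,1,0,1

  [0] y  {0}  => 0  start
  [1] z  {5}  => 5  0->5 ok
  [2] x  {1,2,3,4}  => 1  5->1 ok
  [3] y  {0}  => 0  1->0 ok
  [4] x  {1,2,3,4}  => 1  0->1 ok
  [5] y  {0}  => 0  1->0 ok
  [6] x  {1,2,3,4}  => 2  0->2 ok
  [7] z  {5}  => 5  2->5 ok
  [8] x  {1,2,3,4}  => 1  5->1 ok
  [9] x  {1,2,3,4}  => 1  1->1 ok
  [10] x  {1,2,3,4}  => 1  1->1 ok
  [11] y  {0}  => 0  1->0 ok
  [12] x  {1,2,3,4}  => 2  0->2 ok
  [13] x  {1,2,3,4}  => 4  2->4 ok
  [14] x  {1,2,3,4}  => 4  4->4 ok
  [15] x  {1,2,3,4}  => 3  4->3 ok
  [16] z  {5}  => 5  3->5 ok
  [17] x  {1,2,3,4}  => 1  5->1 ok
  [18] x  {1,2,3,4}  => 4  1->4 ok
  [19] z  {5}  => 5  4->5 ok
  [20] x  {1,2,3,4}  => 3  5->3 ok
  [21] z  {5}  => 5  3->5 ok
  [22] x  {1,2,3,4}  => 3  5->3 ok
  [23] z  {5}  => 5  3->5 ok
  [24] x  {1,2,3,4}  => 1  5->1 ok
  [25] y  {0}  => 0  1->0 ok
  [26] x  {1,2,3,4}  => 1  0->1 ok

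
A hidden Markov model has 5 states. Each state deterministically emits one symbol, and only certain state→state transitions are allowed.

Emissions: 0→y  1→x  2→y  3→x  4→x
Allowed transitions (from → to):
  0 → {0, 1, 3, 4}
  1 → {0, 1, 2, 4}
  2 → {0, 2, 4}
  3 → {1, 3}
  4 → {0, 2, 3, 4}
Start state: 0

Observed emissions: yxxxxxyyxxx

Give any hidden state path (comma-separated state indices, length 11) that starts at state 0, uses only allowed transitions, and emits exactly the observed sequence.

  pos 0: y in {0,2}, choose 0; start
  pos 1: x in {1,3,4}, choose 3; 0->3 ok
  pos 2: x in {1,3,4}, choose 1; 3->1 ok
  pos 3: x in {1,3,4}, choose 1; 1->1 ok
  pos 4: x in {1,3,4}, choose 4; 1->4 ok
  pos 5: x in {1,3,4}, choose 4; 4->4 ok
  pos 6: y in {0,2}, choose 2; 4->2 ok
  pos 7: y in {0,2}, choose 0; 2->0 ok
  pos 8: x in {1,3,4}, choose 4; 0->4 ok
  pos 9: x in {1,3,4}, choose 3; 4->3 ok
  pos 10: x in {1,3,4}, choose 3; 3->3 ok

0,3,1,1,4,4,2,0,4,3,3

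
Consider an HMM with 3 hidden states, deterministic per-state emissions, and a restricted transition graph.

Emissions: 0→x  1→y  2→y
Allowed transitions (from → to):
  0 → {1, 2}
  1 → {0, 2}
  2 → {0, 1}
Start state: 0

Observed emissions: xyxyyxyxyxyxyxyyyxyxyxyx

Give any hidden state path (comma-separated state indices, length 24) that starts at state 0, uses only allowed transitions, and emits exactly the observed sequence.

  pos 0: x in {0}, choose 0; start
  pos 1: y in {1,2}, choose 1; 0->1 ok
  pos 2: x in {0}, choose 0; 1->0 ok
  pos 3: y in {1,2}, choose 2; 0->2 ok
  pos 4: y in {1,2}, choose 1; 2->1 ok
  pos 5: x in {0}, choose 0; 1->0 ok
  pos 6: y in {1,2}, choose 2; 0->2 ok
  pos 7: x in {0}, choose 0; 2->0 ok
  pos 8: y in {1,2}, choose 2; 0->2 ok
  pos 9: x in {0}, choose 0; 2->0 ok
  pos 10: y in {1,2}, choose 1; 0->1 ok
  pos 11: x in {0}, choose 0; 1->0 ok
  pos 12: y in {1,2}, choose 1; 0->1 ok
  pos 13: x in {0}, choose 0; 1->0 ok
  pos 14: y in {1,2}, choose 2; 0->2 ok
  pos 15: y in {1,2}, choose 1; 2->1 ok
  pos 16: y in {1,2}, choose 2; 1->2 ok
  pos 17: x in {0}, choose 0; 2->0 ok
  pos 18: y in {1,2}, choose 1; 0->1 ok
  pos 19: x in {0}, choose 0; 1->0 ok
  pos 20: y in {1,2}, choose 1; 0->1 ok
  pos 21: x in {0}, choose 0; 1->0 ok
  pos 22: y in {1,2}, choose 1; 0->1 ok
  pos 23: x in {0}, choose 0; 1->0 ok

0,1,0,2,1,0,2,0,2,0,1,0,1,0,2,1,2,0,1,0,1,0,1,0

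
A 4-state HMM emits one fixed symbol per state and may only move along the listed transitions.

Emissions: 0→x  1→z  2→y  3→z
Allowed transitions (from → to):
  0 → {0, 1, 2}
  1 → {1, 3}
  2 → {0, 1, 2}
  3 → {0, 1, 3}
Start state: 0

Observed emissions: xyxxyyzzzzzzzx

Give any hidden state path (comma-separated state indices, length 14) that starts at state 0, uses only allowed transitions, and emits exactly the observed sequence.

  t0 'x' -> {0}, take 0 (start)
  t1 'y' -> {2}, take 2 (0->2 ok)
  t2 'x' -> {0}, take 0 (2->0 ok)
  t3 'x' -> {0}, take 0 (0->0 ok)
  t4 'y' -> {2}, take 2 (0->2 ok)
  t5 'y' -> {2}, take 2 (2->2 ok)
  t6 'z' -> {1,3}, take 1 (2->1 ok)
  t7 'z' -> {1,3}, take 1 (1->1 ok)
  t8 'z' -> {1,3}, take 1 (1->1 ok)
  t9 'z' -> {1,3}, take 1 (1->1 ok)
  t10 'z' -> {1,3}, take 3 (1->3 ok)
  t11 'z' -> {1,3}, take 1 (3->1 ok)
  t12 'z' -> {1,3}, take 3 (1->3 ok)
  t13 'x' -> {0}, take 0 (3->0 ok)

0,2,0,0,2,2,1,1,1,1,3,1,3,0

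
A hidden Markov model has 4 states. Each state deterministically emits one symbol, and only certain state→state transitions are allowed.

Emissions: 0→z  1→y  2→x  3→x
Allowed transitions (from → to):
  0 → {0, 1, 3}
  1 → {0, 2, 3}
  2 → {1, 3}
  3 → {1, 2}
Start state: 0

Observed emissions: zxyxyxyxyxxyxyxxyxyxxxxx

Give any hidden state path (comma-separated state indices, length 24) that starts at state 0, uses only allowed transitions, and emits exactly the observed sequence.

  0: obs=z cand={0} pick 0 [start]
  1: obs=x cand={2,3} pick 3 [0->3 ok]
  2: obs=y cand={1} pick 1 [3->1 ok]
  3: obs=x cand={2,3} pick 3 [1->3 ok]
  4: obs=y cand={1} pick 1 [3->1 ok]
  5: obs=x cand={2,3} pick 2 [1->2 ok]
  6: obs=y cand={1} pick 1 [2->1 ok]
  7: obs=x cand={2,3} pick 2 [1->2 ok]
  8: obs=y cand={1} pick 1 [2->1 ok]
  9: obs=x cand={2,3} pick 2 [1->2 ok]
  10: obs=x cand={2,3} pick 3 [2->3 ok]
  11: obs=y cand={1} pick 1 [3->1 ok]
  12: obs=x cand={2,3} pick 3 [1->3 ok]
  13: obs=y cand={1} pick 1 [3->1 ok]
  14: obs=x cand={2,3} pick 3 [1->3 ok]
  15: obs=x cand={2,3} pick 2 [3->2 ok]
  16: obs=y cand={1} pick 1 [2->1 ok]
  17: obs=x cand={2,3} pick 3 [1->3 ok]
  18: obs=y cand={1} pick 1 [3->1 ok]
  19: obs=x cand={2,3} pick 2 [1->2 ok]
  20: obs=x cand={2,3} pick 3 [2->3 ok]
  21: obs=x cand={2,3} pick 2 [3->2 ok]
  22: obs=x cand={2,3} pick 3 [2->3 ok]
  23: obs=x cand={2,3} pick 2 [3->2 ok]

0,3,1,3,1,2,1,2,1,2,3,1,3,1,3,2,1,3,1,2,3,2,3,2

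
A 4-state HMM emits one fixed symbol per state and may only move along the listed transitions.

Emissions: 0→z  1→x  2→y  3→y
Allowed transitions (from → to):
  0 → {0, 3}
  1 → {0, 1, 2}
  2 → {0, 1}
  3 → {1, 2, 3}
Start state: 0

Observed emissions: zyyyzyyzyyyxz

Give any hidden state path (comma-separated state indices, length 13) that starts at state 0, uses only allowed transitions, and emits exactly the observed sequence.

0,3,3,2,0,3,2,0,3,3,2,1,0

  [0] z  {0}  => 0  start
  [1] y  {2,3}  => 3  0->3 ok
  [2] y  {2,3}  => 3  3->3 ok
  [3] y  {2,3}  => 2  3->2 ok
  [4] z  {0}  => 0  2->0 ok
  [5] y  {2,3}  => 3  0->3 ok
  [6] y  {2,3}  => 2  3->2 ok
  [7] z  {0}  => 0  2->0 ok
  [8] y  {2,3}  => 3  0->3 ok
  [9] y  {2,3}  => 3  3->3 ok
  [10] y  {2,3}  => 2  3->2 ok
  [11] x  {1}  => 1  2->1 ok
  [12] z  {0}  => 0  1->0 ok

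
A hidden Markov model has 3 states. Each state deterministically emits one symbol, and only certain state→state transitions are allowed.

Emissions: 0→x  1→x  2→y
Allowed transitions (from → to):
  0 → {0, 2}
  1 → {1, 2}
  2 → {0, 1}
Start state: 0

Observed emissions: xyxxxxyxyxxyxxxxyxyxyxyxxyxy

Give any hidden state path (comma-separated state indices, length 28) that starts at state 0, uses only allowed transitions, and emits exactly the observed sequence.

0,2,0,0,0,0,2,1,2,0,0,2,1,1,1,1,2,1,2,1,2,1,2,0,0,2,1,2

  pos 0: x in {0,1}, choose 0; start
  pos 1: y in {2}, choose 2; 0->2 ok
  pos 2: x in {0,1}, choose 0; 2->0 ok
  pos 3: x in {0,1}, choose 0; 0->0 ok
  pos 4: x in {0,1}, choose 0; 0->0 ok
  pos 5: x in {0,1}, choose 0; 0->0 ok
  pos 6: y in {2}, choose 2; 0->2 ok
  pos 7: x in {0,1}, choose 1; 2->1 ok
  pos 8: y in {2}, choose 2; 1->2 ok
  pos 9: x in {0,1}, choose 0; 2->0 ok
  pos 10: x in {0,1}, choose 0; 0->0 ok
  pos 11: y in {2}, choose 2; 0->2 ok
  pos 12: x in {0,1}, choose 1; 2->1 ok
  pos 13: x in {0,1}, choose 1; 1->1 ok
  pos 14: x in {0,1}, choose 1; 1->1 ok
  pos 15: x in {0,1}, choose 1; 1->1 ok
  pos 16: y in {2}, choose 2; 1->2 ok
  pos 17: x in {0,1}, choose 1; 2->1 ok
  pos 18: y in {2}, choose 2; 1->2 ok
  pos 19: x in {0,1}, choose 1; 2->1 ok
  pos 20: y in {2}, choose 2; 1->2 ok
  pos 21: x in {0,1}, choose 1; 2->1 ok
  pos 22: y in {2}, choose 2; 1->2 ok
  pos 23: x in {0,1}, choose 0; 2->0 ok
  pos 24: x in {0,1}, choose 0; 0->0 ok
  pos 25: y in {2}, choose 2; 0->2 ok
  pos 26: x in {0,1}, choose 1; 2->1 ok
  pos 27: y in {2}, choose 2; 1->2 ok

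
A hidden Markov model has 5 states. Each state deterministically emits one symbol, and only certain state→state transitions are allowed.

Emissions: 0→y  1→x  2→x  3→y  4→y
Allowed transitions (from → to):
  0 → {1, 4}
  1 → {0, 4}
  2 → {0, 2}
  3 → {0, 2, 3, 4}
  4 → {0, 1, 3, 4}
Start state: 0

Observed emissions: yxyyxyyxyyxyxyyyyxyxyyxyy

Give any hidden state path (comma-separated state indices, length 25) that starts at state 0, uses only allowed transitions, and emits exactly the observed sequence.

0,1,4,4,1,4,4,1,4,4,1,0,1,0,4,3,4,1,0,1,4,0,1,0,4

  0: obs=y cand={0,3,4} pick 0 [start]
  1: obs=x cand={1,2} pick 1 [0->1 ok]
  2: obs=y cand={0,3,4} pick 4 [1->4 ok]
  3: obs=y cand={0,3,4} pick 4 [4->4 ok]
  4: obs=x cand={1,2} pick 1 [4->1 ok]
  5: obs=y cand={0,3,4} pick 4 [1->4 ok]
  6: obs=y cand={0,3,4} pick 4 [4->4 ok]
  7: obs=x cand={1,2} pick 1 [4->1 ok]
  8: obs=y cand={0,3,4} pick 4 [1->4 ok]
  9: obs=y cand={0,3,4} pick 4 [4->4 ok]
  10: obs=x cand={1,2} pick 1 [4->1 ok]
  11: obs=y cand={0,3,4} pick 0 [1->0 ok]
  12: obs=x cand={1,2} pick 1 [0->1 ok]
  13: obs=y cand={0,3,4} pick 0 [1->0 ok]
  14: obs=y cand={0,3,4} pick 4 [0->4 ok]
  15: obs=y cand={0,3,4} pick 3 [4->3 ok]
  16: obs=y cand={0,3,4} pick 4 [3->4 ok]
  17: obs=x cand={1,2} pick 1 [4->1 ok]
  18: obs=y cand={0,3,4} pick 0 [1->0 ok]
  19: obs=x cand={1,2} pick 1 [0->1 ok]
  20: obs=y cand={0,3,4} pick 4 [1->4 ok]
  21: obs=y cand={0,3,4} pick 0 [4->0 ok]
  22: obs=x cand={1,2} pick 1 [0->1 ok]
  23: obs=y cand={0,3,4} pick 0 [1->0 ok]
  24: obs=y cand={0,3,4} pick 4 [0->4 ok]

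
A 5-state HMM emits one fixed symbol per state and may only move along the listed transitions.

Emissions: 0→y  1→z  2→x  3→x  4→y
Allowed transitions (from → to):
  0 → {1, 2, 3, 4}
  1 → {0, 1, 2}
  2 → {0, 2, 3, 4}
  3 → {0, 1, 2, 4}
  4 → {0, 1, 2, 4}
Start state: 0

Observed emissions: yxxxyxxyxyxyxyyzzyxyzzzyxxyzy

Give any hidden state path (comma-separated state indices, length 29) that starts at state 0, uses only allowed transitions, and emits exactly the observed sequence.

  t0 'y' -> {0,4}, take 0 (start)
  t1 'x' -> {2,3}, take 3 (0->3 ok)
  t2 'x' -> {2,3}, take 2 (3->2 ok)
  t3 'x' -> {2,3}, take 3 (2->3 ok)
  t4 'y' -> {0,4}, take 4 (3->4 ok)
  t5 'x' -> {2,3}, take 2 (4->2 ok)
  t6 'x' -> {2,3}, take 2 (2->2 ok)
  t7 'y' -> {0,4}, take 0 (2->0 ok)
  t8 'x' -> {2,3}, take 2 (0->2 ok)
  t9 'y' -> {0,4}, take 0 (2->0 ok)
  t10 'x' -> {2,3}, take 3 (0->3 ok)
  t11 'y' -> {0,4}, take 4 (3->4 ok)
  t12 'x' -> {2,3}, take 2 (4->2 ok)
  t13 'y' -> {0,4}, take 4 (2->4 ok)
  t14 'y' -> {0,4}, take 4 (4->4 ok)
  t15 'z' -> {1}, take 1 (4->1 ok)
  t16 'z' -> {1}, take 1 (1->1 ok)
  t17 'y' -> {0,4}, take 0 (1->0 ok)
  t18 'x' -> {2,3}, take 3 (0->3 ok)
  t19 'y' -> {0,4}, take 0 (3->0 ok)
  t20 'z' -> {1}, take 1 (0->1 ok)
  t21 'z' -> {1}, take 1 (1->1 ok)
  t22 'z' -> {1}, take 1 (1->1 ok)
  t23 'y' -> {0,4}, take 0 (1->0 ok)
  t24 'x' -> {2,3}, take 2 (0->2 ok)
  t25 'x' -> {2,3}, take 3 (2->3 ok)
  t26 'y' -> {0,4}, take 0 (3->0 ok)
  t27 'z' -> {1}, take 1 (0->1 ok)
  t28 'y' -> {0,4}, take 0 (1->0 ok)

0,3,2,3,4,2,2,0,2,0,3,4,2,4,4,1,1,0,3,0,1,1,1,0,2,3,0,1,0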